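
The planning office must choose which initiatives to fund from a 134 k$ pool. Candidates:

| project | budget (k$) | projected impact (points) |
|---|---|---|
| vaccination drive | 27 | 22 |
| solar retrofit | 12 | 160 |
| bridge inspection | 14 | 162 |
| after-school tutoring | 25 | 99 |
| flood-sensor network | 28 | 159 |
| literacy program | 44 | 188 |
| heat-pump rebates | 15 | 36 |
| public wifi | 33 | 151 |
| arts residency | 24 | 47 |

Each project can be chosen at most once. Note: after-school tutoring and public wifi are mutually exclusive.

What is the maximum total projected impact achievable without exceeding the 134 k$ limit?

820

Density check — solar retrofit 13.33, bridge inspection 11.57, flood-sensor network 5.68, public wifi 4.58 are the best per k$.
The ratio ordering already packs tightly: solar retrofit + bridge inspection + flood-sensor network + literacy program + public wifi, 131 k$, 820.
Runner-up solar retrofit + bridge inspection + after-school tutoring + flood-sensor network + literacy program tops out at 768.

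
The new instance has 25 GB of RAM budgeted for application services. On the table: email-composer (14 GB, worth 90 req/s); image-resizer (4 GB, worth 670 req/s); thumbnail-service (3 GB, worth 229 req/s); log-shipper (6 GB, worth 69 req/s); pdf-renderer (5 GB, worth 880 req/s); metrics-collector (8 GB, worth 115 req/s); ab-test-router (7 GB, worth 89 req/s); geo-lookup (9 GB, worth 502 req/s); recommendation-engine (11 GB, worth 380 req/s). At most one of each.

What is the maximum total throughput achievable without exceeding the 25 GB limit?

2281

Density check — pdf-renderer 176.00, image-resizer 167.50, thumbnail-service 76.33 are the best per GB.
Best packing: image-resizer + thumbnail-service + pdf-renderer + geo-lookup — 21 GB, 2281 total.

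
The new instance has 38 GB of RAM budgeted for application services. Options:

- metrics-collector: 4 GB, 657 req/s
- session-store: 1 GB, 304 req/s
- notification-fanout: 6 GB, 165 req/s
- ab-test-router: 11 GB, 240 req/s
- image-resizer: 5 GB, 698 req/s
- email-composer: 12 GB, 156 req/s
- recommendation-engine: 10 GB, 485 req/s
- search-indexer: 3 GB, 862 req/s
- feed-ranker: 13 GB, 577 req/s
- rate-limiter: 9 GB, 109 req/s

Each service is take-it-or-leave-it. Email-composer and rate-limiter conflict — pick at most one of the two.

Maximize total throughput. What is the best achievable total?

Density check — session-store 304.00, search-indexer 287.33, metrics-collector 164.25 are the best per GB.
Best packing: metrics-collector + session-store + image-resizer + recommendation-engine + search-indexer + feed-ranker — 36 GB, 3583 total.
The closest alternative, metrics-collector + session-store + ab-test-router + image-resizer + search-indexer + feed-ranker, reaches only 3338.

3583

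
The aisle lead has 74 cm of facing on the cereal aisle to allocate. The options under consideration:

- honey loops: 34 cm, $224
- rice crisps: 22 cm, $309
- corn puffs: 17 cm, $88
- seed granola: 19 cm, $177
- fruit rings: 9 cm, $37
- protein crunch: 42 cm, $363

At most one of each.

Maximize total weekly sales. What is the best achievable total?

709

Taking the top-ratio products first gives rice crisps + corn puffs + seed granola + fruit rings for 611 (67 cm).
The 36 cm tied up in corn puffs and seed granola is better spent on protein crunch — total rises to 709 (73 cm).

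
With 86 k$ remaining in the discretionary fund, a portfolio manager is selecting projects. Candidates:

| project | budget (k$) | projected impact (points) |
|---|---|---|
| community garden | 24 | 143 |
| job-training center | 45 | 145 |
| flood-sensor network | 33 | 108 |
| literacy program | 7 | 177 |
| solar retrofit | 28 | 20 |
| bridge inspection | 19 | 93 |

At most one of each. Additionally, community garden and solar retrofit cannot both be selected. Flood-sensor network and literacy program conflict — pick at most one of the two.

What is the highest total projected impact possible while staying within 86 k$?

465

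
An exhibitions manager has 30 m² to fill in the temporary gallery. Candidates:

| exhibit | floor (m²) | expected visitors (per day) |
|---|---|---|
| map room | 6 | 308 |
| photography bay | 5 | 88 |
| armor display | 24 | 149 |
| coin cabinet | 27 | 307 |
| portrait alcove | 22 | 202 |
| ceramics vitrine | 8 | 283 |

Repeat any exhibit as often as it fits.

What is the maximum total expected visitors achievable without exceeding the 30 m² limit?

1540

Density check — map room 51.33, ceramics vitrine 35.38, photography bay 17.60 are the best per m².
5×map room uses 30 of the 30 m² and totals 1540.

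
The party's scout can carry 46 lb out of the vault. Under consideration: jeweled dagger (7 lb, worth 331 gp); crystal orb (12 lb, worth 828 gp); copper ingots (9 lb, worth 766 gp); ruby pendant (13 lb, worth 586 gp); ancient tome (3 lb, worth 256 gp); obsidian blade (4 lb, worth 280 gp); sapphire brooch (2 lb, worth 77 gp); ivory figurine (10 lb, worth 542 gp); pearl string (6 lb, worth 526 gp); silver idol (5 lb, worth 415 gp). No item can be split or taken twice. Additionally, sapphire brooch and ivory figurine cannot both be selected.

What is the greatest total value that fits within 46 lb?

Best packing: jeweled dagger + crystal orb + copper ingots + ancient tome + obsidian blade + pearl string + silver idol — 46 lb, 3402 total.
Every other selection either busts 46 lb or breaks a pairing rule or fails to beat 3402.

3402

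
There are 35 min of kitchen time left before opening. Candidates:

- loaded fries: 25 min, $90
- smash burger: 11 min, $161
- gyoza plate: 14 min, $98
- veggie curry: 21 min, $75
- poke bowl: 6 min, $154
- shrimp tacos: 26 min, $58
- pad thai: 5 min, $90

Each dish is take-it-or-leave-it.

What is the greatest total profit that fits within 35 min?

413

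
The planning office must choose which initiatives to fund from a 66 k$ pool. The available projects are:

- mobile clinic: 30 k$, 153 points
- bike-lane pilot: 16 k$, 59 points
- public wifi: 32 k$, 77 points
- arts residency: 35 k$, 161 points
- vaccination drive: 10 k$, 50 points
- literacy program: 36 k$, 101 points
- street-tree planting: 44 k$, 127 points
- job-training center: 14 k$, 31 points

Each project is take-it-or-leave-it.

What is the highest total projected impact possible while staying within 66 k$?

314

Taking the top-ratio projects first gives mobile clinic + bike-lane pilot + vaccination drive for 262 (56 k$).
Replace bike-lane pilot and vaccination drive with arts residency: the trade gains 52 net, giving 314 at 65 k$.
An exhaustive check of the 256 subsets confirms 314.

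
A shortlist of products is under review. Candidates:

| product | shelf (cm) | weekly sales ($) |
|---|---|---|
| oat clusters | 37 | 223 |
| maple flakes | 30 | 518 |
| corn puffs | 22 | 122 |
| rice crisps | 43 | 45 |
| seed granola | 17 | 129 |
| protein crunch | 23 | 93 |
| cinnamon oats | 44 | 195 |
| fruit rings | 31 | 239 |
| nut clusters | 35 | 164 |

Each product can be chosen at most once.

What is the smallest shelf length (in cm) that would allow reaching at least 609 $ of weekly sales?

Minimise cm subject to total weekly sales ≥ 609.
Taking maple flakes + seed granola gives 647 (≥ 609) for 47 cm.
No combination under 47 cm hits 609.

47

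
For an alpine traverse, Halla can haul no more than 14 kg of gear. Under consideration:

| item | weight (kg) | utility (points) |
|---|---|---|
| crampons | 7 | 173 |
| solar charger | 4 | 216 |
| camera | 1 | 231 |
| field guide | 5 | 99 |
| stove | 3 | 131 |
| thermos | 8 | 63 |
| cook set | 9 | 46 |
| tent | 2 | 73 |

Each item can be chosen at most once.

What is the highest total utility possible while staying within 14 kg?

693

Ranking by ratio (utility/kg): camera 231.00, solar charger 54.00, stove 43.67.
A density-first pass picks solar charger + camera + stove + tent — 651 at 10 kg.
Replace stove with crampons: the trade gains 42 net, giving 693 at 14 kg.
No other feasible combination exceeds 693.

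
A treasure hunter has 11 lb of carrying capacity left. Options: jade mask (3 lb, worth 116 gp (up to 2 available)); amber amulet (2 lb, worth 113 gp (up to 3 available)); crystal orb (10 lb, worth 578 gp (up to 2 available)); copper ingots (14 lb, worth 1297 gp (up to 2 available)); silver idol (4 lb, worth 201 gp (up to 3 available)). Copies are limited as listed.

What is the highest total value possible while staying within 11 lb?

578

Best packing: crystal orb — 10 lb, 578 total.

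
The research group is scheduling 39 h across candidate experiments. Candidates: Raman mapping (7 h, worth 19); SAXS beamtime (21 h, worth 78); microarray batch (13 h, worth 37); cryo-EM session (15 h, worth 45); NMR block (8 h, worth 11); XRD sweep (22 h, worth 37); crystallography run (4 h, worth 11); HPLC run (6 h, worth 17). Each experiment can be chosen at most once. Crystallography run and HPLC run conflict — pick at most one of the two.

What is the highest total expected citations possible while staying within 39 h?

126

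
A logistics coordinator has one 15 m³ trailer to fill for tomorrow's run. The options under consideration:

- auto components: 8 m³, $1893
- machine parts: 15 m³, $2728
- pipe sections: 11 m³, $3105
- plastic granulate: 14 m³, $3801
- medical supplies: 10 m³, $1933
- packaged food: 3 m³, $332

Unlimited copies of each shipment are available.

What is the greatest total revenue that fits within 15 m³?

Density check — pipe sections 282.27, plastic granulate 271.50, auto components 236.62, medical supplies 193.30 are the best per m³.
A density-first pass picks pipe sections + packaged food — 3437 at 14 m³.
Replace pipe sections and packaged food with plastic granulate: the trade gains 364 net, giving 3801 at 14 m³.
Every other selection either busts 15 m³ or fails to beat 3801.

3801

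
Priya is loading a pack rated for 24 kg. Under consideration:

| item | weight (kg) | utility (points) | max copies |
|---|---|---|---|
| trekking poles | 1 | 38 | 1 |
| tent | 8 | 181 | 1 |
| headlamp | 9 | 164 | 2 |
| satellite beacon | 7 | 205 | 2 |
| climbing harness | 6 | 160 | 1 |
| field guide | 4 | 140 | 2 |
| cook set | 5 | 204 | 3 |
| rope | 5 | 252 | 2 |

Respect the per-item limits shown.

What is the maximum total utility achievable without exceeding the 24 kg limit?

1052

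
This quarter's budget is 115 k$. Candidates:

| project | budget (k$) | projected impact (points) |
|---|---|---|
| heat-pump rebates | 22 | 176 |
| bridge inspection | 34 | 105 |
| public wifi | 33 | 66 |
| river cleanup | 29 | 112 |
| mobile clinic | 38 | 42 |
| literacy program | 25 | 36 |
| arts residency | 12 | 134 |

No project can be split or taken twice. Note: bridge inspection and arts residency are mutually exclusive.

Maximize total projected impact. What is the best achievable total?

488

Density check — arts residency 11.17, heat-pump rebates 8.00, river cleanup 3.86 are the best per k$.
Best packing: heat-pump rebates + public wifi + river cleanup + arts residency — 96 k$, 488 total.
An exhaustive check of the 128 subsets confirms 488.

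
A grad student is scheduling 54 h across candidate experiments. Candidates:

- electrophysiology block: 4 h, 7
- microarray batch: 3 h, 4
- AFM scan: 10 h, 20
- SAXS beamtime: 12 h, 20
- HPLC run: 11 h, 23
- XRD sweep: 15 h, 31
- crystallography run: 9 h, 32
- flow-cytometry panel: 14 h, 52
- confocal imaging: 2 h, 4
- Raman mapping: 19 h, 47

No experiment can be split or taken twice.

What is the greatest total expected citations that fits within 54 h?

155

Ranking by ratio (expected citations/h): flow-cytometry panel 3.71, crystallography run 3.56, Raman mapping 2.47.
Taking the top-ratio experiments first gives HPLC run + crystallography run + flow-cytometry panel + Raman mapping for 154 (53 h).
Replace HPLC run with AFM scan + confocal imaging: the trade gains 1 net, giving 155 at 54 h.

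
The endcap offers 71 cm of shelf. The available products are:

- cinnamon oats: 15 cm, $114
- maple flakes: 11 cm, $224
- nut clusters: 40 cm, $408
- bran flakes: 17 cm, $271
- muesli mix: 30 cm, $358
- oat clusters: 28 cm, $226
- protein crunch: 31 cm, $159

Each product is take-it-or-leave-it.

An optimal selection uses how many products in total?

3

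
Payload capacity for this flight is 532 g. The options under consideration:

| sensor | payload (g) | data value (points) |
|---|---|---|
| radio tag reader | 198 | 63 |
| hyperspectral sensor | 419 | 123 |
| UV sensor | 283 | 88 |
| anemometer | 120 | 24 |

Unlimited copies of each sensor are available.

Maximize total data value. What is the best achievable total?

151

Filling by ratio: 2×radio tag reader + anemometer for 150, with 16 g left unused.
The 318 g tied up in radio tag reader and anemometer is better spent on UV sensor — total rises to 151 (481 g).
That's the maximum — no swap from here does better than 151.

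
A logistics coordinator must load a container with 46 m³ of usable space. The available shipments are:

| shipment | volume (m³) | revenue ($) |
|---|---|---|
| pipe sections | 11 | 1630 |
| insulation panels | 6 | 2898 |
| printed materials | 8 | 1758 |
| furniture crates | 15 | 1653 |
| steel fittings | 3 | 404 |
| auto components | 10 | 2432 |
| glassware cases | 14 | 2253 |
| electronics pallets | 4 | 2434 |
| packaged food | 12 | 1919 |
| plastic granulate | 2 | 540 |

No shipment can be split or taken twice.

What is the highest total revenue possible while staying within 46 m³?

12385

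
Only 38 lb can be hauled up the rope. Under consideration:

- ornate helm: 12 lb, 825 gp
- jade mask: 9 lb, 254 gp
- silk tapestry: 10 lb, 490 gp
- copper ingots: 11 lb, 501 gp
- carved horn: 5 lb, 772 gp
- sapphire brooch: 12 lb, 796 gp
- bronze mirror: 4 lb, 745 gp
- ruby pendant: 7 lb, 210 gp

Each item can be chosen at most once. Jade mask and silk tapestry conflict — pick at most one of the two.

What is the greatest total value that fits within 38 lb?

3138

Ornate helm + carved horn + sapphire brooch + bronze mirror uses 33 of the 38 lb and totals 3138.
Next best is ornate helm + silk tapestry + carved horn + bronze mirror + ruby pendant at 3042 (38 lb) — short by 96.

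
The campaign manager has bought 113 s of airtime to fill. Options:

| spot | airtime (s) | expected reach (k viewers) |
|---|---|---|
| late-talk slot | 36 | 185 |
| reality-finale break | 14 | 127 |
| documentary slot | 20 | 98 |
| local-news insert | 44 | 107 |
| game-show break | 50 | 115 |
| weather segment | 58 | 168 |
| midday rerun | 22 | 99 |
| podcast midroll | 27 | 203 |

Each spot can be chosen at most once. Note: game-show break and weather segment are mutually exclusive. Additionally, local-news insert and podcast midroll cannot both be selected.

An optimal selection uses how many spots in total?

The maximum expected reach within 113 s is 614.
late-talk slot + reality-finale break + midday rerun + podcast midroll hits 614 at 99 s.
All optima have 4 spots.

4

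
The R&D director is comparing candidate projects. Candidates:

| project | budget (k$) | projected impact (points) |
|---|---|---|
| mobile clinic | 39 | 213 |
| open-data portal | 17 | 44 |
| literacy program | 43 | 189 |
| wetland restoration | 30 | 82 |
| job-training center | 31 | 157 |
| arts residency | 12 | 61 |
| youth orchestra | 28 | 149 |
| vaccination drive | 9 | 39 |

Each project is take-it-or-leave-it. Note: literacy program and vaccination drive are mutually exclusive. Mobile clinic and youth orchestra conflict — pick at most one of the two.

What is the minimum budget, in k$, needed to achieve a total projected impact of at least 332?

68

Need the lightest bundle worth ≥ 332.
job-training center + youth orchestra + vaccination drive reaches 345 using 68 k$.
Any bundle with less than 68 k$ falls short of 332.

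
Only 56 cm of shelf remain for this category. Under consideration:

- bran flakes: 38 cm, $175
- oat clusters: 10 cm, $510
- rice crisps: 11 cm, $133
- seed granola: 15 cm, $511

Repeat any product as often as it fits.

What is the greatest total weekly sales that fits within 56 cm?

Density check — oat clusters 51.00, seed granola 34.07, rice crisps 12.09, bran flakes 4.61 are the best per cm.
A density-first pass picks 5×oat clusters — 2550 at 50 cm.
The 10 cm tied up in oat clusters is better spent on seed granola — total rises to 2551 (55 cm).
The spare 1 cm is too small for any remaining product, and no exchange beats 2551.

2551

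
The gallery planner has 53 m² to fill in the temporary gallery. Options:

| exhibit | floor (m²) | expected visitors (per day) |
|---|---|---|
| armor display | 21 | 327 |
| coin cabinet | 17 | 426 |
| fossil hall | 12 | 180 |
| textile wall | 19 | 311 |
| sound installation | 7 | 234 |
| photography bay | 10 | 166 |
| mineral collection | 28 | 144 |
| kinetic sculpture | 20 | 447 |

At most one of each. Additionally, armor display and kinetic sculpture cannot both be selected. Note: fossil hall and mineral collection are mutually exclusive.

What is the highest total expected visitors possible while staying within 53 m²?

1137

Density check — sound installation 33.43, coin cabinet 25.06, kinetic sculpture 22.35, photography bay 16.60 are the best per m².
Filling by ratio: coin cabinet + sound installation + kinetic sculpture for 1107, with 9 m² left unused.
Dropping kinetic sculpture frees 20 m²; slotting in textile wall + photography bay (29 m²) lifts the total to 1137 at 53 m².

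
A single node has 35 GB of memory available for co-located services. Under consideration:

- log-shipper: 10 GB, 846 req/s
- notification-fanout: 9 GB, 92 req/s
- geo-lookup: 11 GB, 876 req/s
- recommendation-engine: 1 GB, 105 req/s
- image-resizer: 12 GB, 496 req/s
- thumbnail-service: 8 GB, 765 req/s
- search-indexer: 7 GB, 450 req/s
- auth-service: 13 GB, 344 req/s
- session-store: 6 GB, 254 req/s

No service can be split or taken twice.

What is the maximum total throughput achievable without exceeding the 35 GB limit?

2741

The ratio heuristic lands on log-shipper + geo-lookup + recommendation-engine + thumbnail-service (2592) but leaves 5 GB idle.
Dropping recommendation-engine frees 1 GB; slotting in session-store (6 GB) lifts the total to 2741 at 35 GB.
Nothing else within 35 GB beats 2741.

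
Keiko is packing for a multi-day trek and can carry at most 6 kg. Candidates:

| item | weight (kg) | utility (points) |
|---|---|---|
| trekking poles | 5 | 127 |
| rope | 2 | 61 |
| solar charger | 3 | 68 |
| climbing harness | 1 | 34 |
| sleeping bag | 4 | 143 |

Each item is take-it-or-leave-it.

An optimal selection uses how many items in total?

2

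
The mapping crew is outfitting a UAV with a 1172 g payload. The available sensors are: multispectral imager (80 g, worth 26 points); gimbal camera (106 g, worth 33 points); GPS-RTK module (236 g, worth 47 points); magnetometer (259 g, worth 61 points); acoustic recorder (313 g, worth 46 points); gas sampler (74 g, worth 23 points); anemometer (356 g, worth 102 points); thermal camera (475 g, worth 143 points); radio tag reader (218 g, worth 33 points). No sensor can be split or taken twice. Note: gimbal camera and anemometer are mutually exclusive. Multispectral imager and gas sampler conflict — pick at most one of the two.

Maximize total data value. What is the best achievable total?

By data value per g: multispectral imager 0.33, gimbal camera 0.31, gas sampler 0.31, thermal camera 0.30 lead.
Best packing: multispectral imager + magnetometer + anemometer + thermal camera — 1170 g, 332 total.
Runner-up magnetometer + gas sampler + anemometer + thermal camera tops out at 329.

332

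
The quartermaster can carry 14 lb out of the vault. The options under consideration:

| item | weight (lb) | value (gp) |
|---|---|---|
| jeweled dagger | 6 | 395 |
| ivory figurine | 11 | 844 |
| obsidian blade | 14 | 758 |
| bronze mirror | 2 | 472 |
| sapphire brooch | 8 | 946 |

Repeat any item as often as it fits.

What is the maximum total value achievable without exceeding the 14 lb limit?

Best packing: 7×bronze mirror — 14 lb, 3304 total.

3304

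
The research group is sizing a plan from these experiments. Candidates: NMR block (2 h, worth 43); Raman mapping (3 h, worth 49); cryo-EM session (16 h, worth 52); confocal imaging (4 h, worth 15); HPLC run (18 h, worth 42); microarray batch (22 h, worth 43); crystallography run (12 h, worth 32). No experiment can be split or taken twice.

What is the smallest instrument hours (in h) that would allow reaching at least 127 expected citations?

21

Minimise h subject to total expected citations ≥ 127.
NMR block + Raman mapping + cryo-EM session reaches 144 using 21 h.
Any bundle with less than 21 h falls short of 127.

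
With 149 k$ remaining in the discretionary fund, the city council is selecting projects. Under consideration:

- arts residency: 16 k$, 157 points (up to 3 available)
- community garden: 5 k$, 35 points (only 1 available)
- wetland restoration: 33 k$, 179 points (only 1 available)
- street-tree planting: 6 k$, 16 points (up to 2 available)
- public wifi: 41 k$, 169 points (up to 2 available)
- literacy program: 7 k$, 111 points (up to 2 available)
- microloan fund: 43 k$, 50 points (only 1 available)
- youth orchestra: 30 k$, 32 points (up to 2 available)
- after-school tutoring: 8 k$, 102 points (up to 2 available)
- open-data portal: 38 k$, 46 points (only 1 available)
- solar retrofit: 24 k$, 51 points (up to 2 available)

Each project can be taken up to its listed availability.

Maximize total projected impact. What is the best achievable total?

1178

The ratio heuristic lands on 3×arts residency + community garden + wetland restoration + 2×street-tree planting + 2×literacy program + 2×after-school tutoring (1143) but leaves 21 k$ idle.
The 6 k$ tied up in street-tree planting is better spent on solar retrofit — total rises to 1178 (146 k$).
Every other selection either busts 149 k$ or exceeds an availability limit or fails to beat 1178.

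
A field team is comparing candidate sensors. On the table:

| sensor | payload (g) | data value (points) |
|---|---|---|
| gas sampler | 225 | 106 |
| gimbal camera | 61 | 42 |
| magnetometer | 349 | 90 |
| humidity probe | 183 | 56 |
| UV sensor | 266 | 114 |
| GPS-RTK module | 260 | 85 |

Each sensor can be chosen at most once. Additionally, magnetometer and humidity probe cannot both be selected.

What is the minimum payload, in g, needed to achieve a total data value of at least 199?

Need the lightest bundle worth ≥ 199.
gas sampler + gimbal camera + humidity probe reaches 204 using 469 g.
Below 469 g the best achievable stays under 199.

469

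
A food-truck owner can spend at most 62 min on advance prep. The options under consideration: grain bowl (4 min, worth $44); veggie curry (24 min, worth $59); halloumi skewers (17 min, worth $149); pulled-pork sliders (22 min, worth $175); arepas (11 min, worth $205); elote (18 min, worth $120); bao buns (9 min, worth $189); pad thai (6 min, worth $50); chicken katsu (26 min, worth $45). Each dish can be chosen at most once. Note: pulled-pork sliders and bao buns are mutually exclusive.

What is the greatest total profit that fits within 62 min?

713

Ranking by ratio (profit/min): bao buns 21.00, arepas 18.64, grain bowl 11.00, halloumi skewers 8.76.
Greedy by ratio would take grain bowl + halloumi skewers + arepas + bao buns + pad thai: 47 min used, total 637.
The 4 min tied up in grain bowl is better spent on elote — total rises to 713 (61 min).
Runner-up grain bowl + halloumi skewers + arepas + elote + bao buns tops out at 707.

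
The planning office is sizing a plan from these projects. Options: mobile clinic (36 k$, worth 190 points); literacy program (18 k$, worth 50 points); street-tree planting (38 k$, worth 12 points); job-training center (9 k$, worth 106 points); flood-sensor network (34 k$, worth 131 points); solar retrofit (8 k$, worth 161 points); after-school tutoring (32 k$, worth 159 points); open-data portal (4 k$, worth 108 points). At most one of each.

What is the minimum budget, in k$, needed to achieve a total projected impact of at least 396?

Minimise k$ subject to total projected impact ≥ 396.
literacy program + job-training center + solar retrofit + open-data portal: 425 projected impact at 39 k$.
Below 39 k$ the best achievable stays under 396.

39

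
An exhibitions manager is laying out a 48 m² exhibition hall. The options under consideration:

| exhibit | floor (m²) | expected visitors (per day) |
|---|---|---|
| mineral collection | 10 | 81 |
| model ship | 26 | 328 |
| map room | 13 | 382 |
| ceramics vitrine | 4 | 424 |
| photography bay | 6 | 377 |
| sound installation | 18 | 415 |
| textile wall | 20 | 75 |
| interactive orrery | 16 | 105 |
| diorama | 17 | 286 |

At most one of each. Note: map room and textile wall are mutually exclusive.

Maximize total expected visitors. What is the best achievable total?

1598

Best packing: map room + ceramics vitrine + photography bay + sound installation — 41 m², 1598 total.
Runner-up ceramics vitrine + photography bay + sound installation + diorama tops out at 1502.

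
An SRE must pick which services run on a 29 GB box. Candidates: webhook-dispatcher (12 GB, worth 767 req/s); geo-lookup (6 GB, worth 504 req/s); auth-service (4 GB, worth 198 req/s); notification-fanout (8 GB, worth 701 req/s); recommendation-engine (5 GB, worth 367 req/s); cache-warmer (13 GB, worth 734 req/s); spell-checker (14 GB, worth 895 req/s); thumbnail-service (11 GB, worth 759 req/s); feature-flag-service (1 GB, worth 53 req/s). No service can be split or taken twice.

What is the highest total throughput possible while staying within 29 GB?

Taking the top-ratio services first gives geo-lookup + auth-service + notification-fanout + recommendation-engine + feature-flag-service for 1823 (24 GB).
Dropping recommendation-engine and feature-flag-service frees 6 GB; slotting in thumbnail-service (11 GB) lifts the total to 2162 at 29 GB.
That's the maximum — no swap from here does better than 2162.

2162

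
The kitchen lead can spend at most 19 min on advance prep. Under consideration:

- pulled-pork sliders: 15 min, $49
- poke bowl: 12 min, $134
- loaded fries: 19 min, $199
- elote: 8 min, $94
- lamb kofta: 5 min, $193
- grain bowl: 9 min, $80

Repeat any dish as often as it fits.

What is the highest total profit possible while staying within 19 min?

579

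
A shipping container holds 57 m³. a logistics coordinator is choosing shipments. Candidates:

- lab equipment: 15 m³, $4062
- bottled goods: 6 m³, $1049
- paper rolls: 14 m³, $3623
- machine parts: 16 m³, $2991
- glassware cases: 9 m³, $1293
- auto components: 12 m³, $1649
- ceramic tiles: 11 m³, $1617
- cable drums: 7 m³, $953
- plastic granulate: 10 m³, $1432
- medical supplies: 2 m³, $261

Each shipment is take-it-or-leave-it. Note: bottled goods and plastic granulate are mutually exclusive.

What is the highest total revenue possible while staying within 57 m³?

The ratio heuristic lands on lab equipment + bottled goods + paper rolls + machine parts + medical supplies (11986) but leaves 4 m³ idle.
Dropping bottled goods frees 6 m³; slotting in plastic granulate (10 m³) lifts the total to 12369 at 57 m³.

12369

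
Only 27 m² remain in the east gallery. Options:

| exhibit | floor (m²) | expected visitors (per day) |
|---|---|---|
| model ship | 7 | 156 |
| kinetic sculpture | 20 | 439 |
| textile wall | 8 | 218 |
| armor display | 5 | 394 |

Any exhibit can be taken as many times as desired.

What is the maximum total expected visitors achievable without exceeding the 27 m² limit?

1970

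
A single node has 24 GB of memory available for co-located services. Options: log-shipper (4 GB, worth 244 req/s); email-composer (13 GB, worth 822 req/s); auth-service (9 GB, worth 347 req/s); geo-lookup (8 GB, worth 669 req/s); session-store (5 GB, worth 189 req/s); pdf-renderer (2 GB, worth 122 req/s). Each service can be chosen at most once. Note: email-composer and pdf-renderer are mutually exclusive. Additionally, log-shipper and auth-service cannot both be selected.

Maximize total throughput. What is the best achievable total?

1491

Density check — geo-lookup 83.62, email-composer 63.23, log-shipper 61.00 are the best per GB.
Best packing: email-composer + geo-lookup — 21 GB, 1491 total.
The closest alternative, auth-service + geo-lookup + session-store + pdf-renderer, reaches only 1327.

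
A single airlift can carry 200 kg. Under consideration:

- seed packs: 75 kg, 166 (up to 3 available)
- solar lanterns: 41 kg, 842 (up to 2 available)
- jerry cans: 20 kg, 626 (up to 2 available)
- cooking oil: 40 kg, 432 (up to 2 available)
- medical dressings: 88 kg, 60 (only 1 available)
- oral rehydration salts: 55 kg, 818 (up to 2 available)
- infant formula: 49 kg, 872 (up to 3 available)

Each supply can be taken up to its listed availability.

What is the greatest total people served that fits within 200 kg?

4054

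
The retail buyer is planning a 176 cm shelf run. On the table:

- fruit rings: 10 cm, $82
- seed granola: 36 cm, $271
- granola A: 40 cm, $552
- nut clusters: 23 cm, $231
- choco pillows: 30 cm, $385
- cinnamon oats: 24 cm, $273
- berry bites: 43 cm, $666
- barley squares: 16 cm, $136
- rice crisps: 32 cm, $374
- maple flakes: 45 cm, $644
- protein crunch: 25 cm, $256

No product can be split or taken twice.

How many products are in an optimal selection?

5

Optimal total is 2383.
granola A + choco pillows + berry bites + barley squares + maple flakes hits 2383 at 174 cm.
Any selection reaching 2383 contains exactly 5 products.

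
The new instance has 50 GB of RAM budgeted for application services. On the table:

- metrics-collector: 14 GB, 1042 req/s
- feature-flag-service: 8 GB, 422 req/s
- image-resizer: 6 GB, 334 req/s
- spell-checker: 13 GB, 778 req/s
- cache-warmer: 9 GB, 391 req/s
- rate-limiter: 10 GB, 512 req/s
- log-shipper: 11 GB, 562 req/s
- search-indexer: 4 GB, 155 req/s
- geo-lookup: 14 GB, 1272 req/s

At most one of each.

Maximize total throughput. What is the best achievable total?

Taking the top-ratio services first gives metrics-collector + image-resizer + spell-checker + geo-lookup for 3426 (47 GB).
The 6 GB tied up in image-resizer is better spent on feature-flag-service — total rises to 3514 (49 GB).
An exhaustive check of the 512 subsets confirms 3514.

3514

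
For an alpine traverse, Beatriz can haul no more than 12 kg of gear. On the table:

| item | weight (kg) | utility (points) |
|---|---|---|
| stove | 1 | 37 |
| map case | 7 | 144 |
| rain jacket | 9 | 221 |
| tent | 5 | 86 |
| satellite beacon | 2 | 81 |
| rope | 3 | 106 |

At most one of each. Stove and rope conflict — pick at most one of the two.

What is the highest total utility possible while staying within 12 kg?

339

Ranking by ratio (utility/kg): satellite beacon 40.50, stove 37.00, rope 35.33.
Best packing: stove + rain jacket + satellite beacon — 12 kg, 339 total.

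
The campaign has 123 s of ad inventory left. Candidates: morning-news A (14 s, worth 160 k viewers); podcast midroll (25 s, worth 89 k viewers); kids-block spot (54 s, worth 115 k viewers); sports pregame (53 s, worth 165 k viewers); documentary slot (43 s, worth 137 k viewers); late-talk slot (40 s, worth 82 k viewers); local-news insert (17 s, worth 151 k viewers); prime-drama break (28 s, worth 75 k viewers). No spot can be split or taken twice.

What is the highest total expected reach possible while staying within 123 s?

565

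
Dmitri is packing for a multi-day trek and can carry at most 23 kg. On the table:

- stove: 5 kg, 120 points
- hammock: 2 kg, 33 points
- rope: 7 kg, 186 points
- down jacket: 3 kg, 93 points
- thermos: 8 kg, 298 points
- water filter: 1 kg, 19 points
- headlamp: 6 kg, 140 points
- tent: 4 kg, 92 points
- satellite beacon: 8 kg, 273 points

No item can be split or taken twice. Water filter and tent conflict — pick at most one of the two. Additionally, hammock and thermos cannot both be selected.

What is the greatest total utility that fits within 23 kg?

757

Greedy by ratio would take down jacket + thermos + tent + satellite beacon: 23 kg used, total 756.
Replace down jacket and tent with rope: the trade gains 1 net, giving 757 at 23 kg.
An exhaustive check of the 512 subsets confirms 757.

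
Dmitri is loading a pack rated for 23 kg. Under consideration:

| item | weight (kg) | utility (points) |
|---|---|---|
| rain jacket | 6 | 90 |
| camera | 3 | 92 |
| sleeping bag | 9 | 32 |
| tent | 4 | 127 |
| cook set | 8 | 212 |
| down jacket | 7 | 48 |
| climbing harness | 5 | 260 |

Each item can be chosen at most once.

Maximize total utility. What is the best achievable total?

691

The ratio ordering already packs tightly: camera + tent + cook set + climbing harness, 20 kg, 691.
Runner-up rain jacket + tent + cook set + climbing harness tops out at 689.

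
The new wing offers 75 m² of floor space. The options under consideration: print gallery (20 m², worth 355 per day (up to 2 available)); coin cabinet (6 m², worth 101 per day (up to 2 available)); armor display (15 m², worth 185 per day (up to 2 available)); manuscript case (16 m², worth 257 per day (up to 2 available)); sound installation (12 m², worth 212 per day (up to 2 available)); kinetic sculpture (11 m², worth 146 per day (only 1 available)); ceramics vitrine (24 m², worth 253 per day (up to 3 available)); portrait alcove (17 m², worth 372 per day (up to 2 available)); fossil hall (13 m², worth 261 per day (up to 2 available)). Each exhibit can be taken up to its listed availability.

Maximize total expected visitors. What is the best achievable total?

Density check — portrait alcove 21.88, fossil hall 20.08, print gallery 17.75, sound installation 17.67 are the best per m².
Taking sound installation + 2×portrait alcove + 2×fossil hall: 72 m² used, 1478 in expected visitors.

1478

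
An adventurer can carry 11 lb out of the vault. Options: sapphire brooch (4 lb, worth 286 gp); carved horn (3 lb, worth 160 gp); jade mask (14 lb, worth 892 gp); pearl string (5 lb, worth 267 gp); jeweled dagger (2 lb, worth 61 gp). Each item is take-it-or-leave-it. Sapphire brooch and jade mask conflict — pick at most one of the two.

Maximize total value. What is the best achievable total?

614

Taking sapphire brooch + pearl string + jeweled dagger: 11 lb used, 614 in value.
Next best is sapphire brooch + pearl string at 553 (9 lb) — short by 61.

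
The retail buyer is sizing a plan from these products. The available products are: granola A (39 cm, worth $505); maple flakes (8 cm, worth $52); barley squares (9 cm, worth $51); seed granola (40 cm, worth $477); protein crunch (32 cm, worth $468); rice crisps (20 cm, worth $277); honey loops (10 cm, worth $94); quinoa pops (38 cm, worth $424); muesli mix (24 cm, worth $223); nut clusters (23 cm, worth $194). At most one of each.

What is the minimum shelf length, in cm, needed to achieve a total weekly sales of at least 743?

52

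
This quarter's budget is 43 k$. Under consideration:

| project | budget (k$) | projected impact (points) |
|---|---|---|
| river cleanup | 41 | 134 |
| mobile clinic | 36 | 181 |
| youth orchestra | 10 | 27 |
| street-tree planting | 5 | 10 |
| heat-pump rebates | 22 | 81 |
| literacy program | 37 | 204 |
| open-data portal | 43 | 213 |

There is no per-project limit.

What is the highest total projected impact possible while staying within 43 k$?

Best packing: street-tree planting + literacy program — 42 k$, 214 total.

214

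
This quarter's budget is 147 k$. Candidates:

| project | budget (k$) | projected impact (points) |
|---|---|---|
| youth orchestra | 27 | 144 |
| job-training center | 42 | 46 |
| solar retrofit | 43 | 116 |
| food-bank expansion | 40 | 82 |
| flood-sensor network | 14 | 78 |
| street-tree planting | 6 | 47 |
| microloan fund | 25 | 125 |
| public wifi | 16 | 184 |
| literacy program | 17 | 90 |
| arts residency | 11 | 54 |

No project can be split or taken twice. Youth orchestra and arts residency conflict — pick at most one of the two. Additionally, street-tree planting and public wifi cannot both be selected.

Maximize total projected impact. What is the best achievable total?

737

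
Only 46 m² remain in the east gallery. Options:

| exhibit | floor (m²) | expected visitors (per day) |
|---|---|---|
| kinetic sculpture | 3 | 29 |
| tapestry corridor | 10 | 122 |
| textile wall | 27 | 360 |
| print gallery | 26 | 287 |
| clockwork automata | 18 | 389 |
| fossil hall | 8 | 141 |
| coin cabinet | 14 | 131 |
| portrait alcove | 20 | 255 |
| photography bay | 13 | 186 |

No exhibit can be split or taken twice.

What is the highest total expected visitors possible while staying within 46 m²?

785

Ranking by ratio (expected visitors/m²): clockwork automata 21.61, fossil hall 17.62, photography bay 14.31.
Taking the top-ratio exhibits first gives kinetic sculpture + clockwork automata + fossil hall + photography bay for 745 (42 m²).
The 16 m² tied up in kinetic sculpture and photography bay is better spent on portrait alcove — total rises to 785 (46 m²).
Every other selection either busts 46 m² or fails to beat 785.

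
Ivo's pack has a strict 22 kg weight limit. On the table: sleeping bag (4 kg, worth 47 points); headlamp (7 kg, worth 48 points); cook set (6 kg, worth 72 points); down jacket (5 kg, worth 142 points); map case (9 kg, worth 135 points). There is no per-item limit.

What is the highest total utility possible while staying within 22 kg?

Best packing: 4×down jacket — 20 kg, 568 total.
The spare 2 kg is too small for any remaining item, and no exchange beats 568.

568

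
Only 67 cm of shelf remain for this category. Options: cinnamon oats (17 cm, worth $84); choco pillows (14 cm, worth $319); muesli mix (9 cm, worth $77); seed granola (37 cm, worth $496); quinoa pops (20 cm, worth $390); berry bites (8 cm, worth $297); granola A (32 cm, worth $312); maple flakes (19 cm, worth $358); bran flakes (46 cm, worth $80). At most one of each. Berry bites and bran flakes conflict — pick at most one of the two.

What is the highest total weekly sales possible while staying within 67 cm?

Best packing: choco pillows + quinoa pops + berry bites + maple flakes — 61 cm, 1364 total.
The closest alternative, seed granola + quinoa pops + berry bites, reaches only 1183.

1364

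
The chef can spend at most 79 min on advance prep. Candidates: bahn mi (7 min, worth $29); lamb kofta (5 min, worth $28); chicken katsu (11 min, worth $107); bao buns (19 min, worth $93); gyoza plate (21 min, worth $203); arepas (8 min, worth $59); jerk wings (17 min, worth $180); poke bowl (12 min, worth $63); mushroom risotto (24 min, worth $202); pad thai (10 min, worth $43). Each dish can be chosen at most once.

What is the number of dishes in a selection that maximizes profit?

Optimal total is 720.
For example lamb kofta + chicken katsu + gyoza plate + jerk wings + mushroom risotto achieves it, using 78 min.
All optima have 5 dishes.

5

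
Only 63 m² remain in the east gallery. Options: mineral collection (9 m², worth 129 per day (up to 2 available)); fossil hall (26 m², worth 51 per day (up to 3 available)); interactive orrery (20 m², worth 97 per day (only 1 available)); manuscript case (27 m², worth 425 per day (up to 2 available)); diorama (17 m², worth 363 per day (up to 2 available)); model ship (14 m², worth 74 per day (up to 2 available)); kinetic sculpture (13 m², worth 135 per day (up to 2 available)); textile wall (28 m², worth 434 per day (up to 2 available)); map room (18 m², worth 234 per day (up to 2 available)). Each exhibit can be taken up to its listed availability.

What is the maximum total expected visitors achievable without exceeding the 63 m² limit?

1160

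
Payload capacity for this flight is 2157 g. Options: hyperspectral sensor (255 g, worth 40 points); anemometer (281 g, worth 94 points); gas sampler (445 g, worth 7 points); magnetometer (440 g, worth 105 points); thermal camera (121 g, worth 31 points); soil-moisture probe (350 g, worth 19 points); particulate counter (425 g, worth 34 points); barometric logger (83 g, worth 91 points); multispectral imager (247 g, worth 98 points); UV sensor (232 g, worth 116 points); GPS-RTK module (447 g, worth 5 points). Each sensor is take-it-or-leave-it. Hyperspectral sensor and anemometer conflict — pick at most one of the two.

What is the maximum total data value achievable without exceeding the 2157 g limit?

Best packing: anemometer + magnetometer + thermal camera + particulate counter + barometric logger + multispectral imager + UV sensor — 1829 g, 569 total.
Runner-up anemometer + magnetometer + soil-moisture probe + particulate counter + barometric logger + multispectral imager + UV sensor tops out at 557.

569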